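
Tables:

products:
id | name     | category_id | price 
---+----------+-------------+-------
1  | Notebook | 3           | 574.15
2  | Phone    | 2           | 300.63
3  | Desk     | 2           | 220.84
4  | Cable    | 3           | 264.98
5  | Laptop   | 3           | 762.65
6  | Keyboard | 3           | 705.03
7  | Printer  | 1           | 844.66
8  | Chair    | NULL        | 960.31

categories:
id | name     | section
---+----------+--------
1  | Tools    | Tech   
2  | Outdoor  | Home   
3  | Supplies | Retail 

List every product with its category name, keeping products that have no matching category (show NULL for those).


LEFT JOIN keeps every row from products (the left table); where category_id has no match in categories, the category columns become NULL. Walk through each product:
  - product 1 (Notebook): category_id=3 -> matches Supplies
  - product 2 (Phone): category_id=2 -> matches Outdoor
  - product 3 (Desk): category_id=2 -> matches Outdoor
  - product 4 (Cable): category_id=3 -> matches Supplies
  - product 5 (Laptop): category_id=3 -> matches Supplies
  - product 6 (Keyboard): category_id=3 -> matches Supplies
  - product 7 (Printer): category_id=1 -> matches Tools
  - product 8 (Chair): category_id=NULL, no match -> kept with NULL
All 8 rows appear; 1 has NULL category.

SQL:
SELECT a.name, b.name AS category
FROM products a
LEFT JOIN categories b ON a.category_id = b.id

Result:
name     | category
---------+---------
Notebook | Supplies
Phone    | Outdoor 
Desk     | Outdoor 
Cable    | Supplies
Laptop   | Supplies
Keyboard | Supplies
Printer  | Tools   
Chair    | NULL    


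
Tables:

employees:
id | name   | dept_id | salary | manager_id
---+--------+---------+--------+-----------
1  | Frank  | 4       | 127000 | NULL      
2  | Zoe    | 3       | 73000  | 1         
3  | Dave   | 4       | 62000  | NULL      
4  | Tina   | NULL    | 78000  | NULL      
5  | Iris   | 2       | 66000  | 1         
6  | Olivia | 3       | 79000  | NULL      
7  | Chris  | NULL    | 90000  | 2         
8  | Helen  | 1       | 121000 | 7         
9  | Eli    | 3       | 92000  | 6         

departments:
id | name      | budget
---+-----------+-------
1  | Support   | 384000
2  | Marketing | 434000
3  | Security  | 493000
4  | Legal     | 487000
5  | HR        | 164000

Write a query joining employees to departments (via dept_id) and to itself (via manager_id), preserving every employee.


Two LEFT JOINs from the same base table employees: one to departments via dept_id, one to employees itself via manager_id. Both are LEFT so every employee is preserved.
Match against departments:
  - employee 1 (Frank): dept_id=4 -> matches Legal
  - employee 2 (Zoe): dept_id=3 -> matches Security
  - employee 3 (Dave): dept_id=4 -> matches Legal
  - employee 4 (Tina): dept_id=NULL, no match -> kept with NULL
  - employee 5 (Iris): dept_id=2 -> matches Marketing
  - employee 6 (Olivia): dept_id=3 -> matches Security
  - employee 7 (Chris): dept_id=NULL, no match -> kept with NULL
  - employee 8 (Helen): dept_id=1 -> matches Support
  - employee 9 (Eli): dept_id=3 -> matches Security
Match against employees (self):
  - employee 1 (Frank): manager_id=NULL -> NULL
  - employee 2 (Zoe): manager_id=1 -> Frank
  - employee 3 (Dave): manager_id=NULL -> NULL
  - employee 4 (Tina): manager_id=NULL -> NULL
  - employee 5 (Iris): manager_id=1 -> Frank
  - employee 6 (Olivia): manager_id=NULL -> NULL
  - employee 7 (Chris): manager_id=2 -> Zoe
  - employee 8 (Helen): manager_id=7 -> Chris
  - employee 9 (Eli): manager_id=6 -> Olivia

SQL:
SELECT a.name, b.name AS department, c.name AS manager
FROM employees a
LEFT JOIN departments b ON a.dept_id = b.id
LEFT JOIN employees c ON a.manager_id = c.id

Result:
name   | department | manager
-------+------------+--------
Frank  | Legal      | NULL   
Zoe    | Security   | Frank  
Dave   | Legal      | NULL   
Tina   | NULL       | NULL   
Iris   | Marketing  | Frank  
Olivia | Security   | NULL   
Chris  | NULL       | Zoe    
Helen  | Support    | Chris  
Eli    | Security   | Olivia 


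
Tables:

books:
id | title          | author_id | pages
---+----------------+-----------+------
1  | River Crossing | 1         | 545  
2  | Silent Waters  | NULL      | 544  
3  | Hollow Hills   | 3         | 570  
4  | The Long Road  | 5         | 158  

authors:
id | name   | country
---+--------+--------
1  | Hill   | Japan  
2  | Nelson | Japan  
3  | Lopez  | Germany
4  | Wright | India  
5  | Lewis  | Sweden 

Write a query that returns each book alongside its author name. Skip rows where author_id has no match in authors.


INNER JOIN keeps only books rows whose author_id matches an id in authors. Walk through each book:
  - book 1 (River Crossing): author_id=1 -> matches Hill
  - book 2 (Silent Waters): author_id=NULL, no match -> dropped
  - book 3 (Hollow Hills): author_id=3 -> matches Lopez
  - book 4 (The Long Road): author_id=5 -> matches Lewis
So 1 of 4 rows is dropped.

SQL:
SELECT a.title, b.name AS author
FROM books a
INNER JOIN authors b ON a.author_id = b.id

Result:
title          | author
---------------+-------
River Crossing | Hill  
Hollow Hills   | Lopez 
The Long Road  | Lewis 


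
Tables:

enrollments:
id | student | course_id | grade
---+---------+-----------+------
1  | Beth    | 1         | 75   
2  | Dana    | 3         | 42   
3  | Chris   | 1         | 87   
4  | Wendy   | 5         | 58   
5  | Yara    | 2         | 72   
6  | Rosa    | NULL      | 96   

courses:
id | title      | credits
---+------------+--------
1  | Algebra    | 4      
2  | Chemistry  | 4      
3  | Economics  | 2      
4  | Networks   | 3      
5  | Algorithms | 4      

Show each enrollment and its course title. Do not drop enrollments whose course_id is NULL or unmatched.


LEFT JOIN keeps every row from enrollments (the left table); where course_id has no match in courses, the course columns become NULL. Walk through each enrollment:
  - enrollment 1 (Beth): course_id=1 -> matches Algebra
  - enrollment 2 (Dana): course_id=3 -> matches Economics
  - enrollment 3 (Chris): course_id=1 -> matches Algebra
  - enrollment 4 (Wendy): course_id=5 -> matches Algorithms
  - enrollment 5 (Yara): course_id=2 -> matches Chemistry
  - enrollment 6 (Rosa): course_id=NULL, no match -> kept with NULL
All 6 rows appear; 1 has NULL course.

SQL:
SELECT a.student, b.title AS course
FROM enrollments a
LEFT JOIN courses b ON a.course_id = b.id

Result:
student | course    
--------+-----------
Beth    | Algebra   
Dana    | Economics 
Chris   | Algebra   
Wendy   | Algorithms
Yara    | Chemistry 
Rosa    | NULL      


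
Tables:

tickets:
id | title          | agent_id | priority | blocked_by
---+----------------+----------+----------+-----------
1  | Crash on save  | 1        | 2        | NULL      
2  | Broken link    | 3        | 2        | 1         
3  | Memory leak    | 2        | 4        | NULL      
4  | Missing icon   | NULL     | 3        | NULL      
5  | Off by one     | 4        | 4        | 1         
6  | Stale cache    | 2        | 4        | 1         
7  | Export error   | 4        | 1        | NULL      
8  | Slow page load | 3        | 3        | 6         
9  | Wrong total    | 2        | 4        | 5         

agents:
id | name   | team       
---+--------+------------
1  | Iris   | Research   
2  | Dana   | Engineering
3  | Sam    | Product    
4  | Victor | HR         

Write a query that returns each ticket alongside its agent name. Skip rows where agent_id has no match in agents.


INNER JOIN keeps only tickets rows whose agent_id matches an id in agents. Walk through each ticket:
  - ticket 1 (Crash on save): agent_id=1 -> matches Iris
  - ticket 2 (Broken link): agent_id=3 -> matches Sam
  - ticket 3 (Memory leak): agent_id=2 -> matches Dana
  - ticket 4 (Missing icon): agent_id=NULL, no match -> dropped
  - ticket 5 (Off by one): agent_id=4 -> matches Victor
  - ticket 6 (Stale cache): agent_id=2 -> matches Dana
  - ticket 7 (Export error): agent_id=4 -> matches Victor
  - ticket 8 (Slow page load): agent_id=3 -> matches Sam
  - ticket 9 (Wrong total): agent_id=2 -> matches Dana
So 1 of 9 rows is dropped.

SQL:
SELECT a.title, b.name AS agent
FROM tickets a
INNER JOIN agents b ON a.agent_id = b.id

Result:
title          | agent 
---------------+-------
Crash on save  | Iris  
Broken link    | Sam   
Memory leak    | Dana  
Off by one     | Victor
Stale cache    | Dana  
Export error   | Victor
Slow page load | Sam   
Wrong total    | Dana  


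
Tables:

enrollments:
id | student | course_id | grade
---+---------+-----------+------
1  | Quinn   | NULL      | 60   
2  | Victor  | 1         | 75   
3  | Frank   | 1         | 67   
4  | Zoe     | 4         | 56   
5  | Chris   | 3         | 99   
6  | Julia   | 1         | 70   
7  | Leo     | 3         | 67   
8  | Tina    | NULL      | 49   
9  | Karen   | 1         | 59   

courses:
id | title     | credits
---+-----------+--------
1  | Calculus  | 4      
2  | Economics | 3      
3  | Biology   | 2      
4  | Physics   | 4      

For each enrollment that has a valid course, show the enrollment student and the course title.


INNER JOIN keeps only enrollments rows whose course_id matches an id in courses. Walk through each enrollment:
  - enrollment 1 (Quinn): course_id=NULL, no match -> dropped
  - enrollment 2 (Victor): course_id=1 -> matches Calculus
  - enrollment 3 (Frank): course_id=1 -> matches Calculus
  - enrollment 4 (Zoe): course_id=4 -> matches Physics
  - enrollment 5 (Chris): course_id=3 -> matches Biology
  - enrollment 6 (Julia): course_id=1 -> matches Calculus
  - enrollment 7 (Leo): course_id=3 -> matches Biology
  - enrollment 8 (Tina): course_id=NULL, no match -> dropped
  - enrollment 9 (Karen): course_id=1 -> matches Calculus
So 2 of 9 rows are dropped.

SQL:
SELECT a.student, b.title AS course
FROM enrollments a
INNER JOIN courses b ON a.course_id = b.id

Result:
student | course  
--------+---------
Victor  | Calculus
Frank   | Calculus
Zoe     | Physics 
Chris   | Biology 
Julia   | Calculus
Leo     | Biology 
Karen   | Calculus


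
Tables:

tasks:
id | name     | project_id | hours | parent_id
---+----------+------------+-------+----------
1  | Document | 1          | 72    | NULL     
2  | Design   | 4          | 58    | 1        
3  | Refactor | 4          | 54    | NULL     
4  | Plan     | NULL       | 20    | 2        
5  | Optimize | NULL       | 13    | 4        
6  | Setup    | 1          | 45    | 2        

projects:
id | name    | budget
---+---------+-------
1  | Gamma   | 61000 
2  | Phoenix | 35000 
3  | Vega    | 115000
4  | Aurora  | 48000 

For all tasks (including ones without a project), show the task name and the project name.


LEFT JOIN keeps every row from tasks (the left table); where project_id has no match in projects, the project columns become NULL. Walk through each task:
  - task 1 (Document): project_id=1 -> matches Gamma
  - task 2 (Design): project_id=4 -> matches Aurora
  - task 3 (Refactor): project_id=4 -> matches Aurora
  - task 4 (Plan): project_id=NULL, no match -> kept with NULL
  - task 5 (Optimize): project_id=NULL, no match -> kept with NULL
  - task 6 (Setup): project_id=1 -> matches Gamma
All 6 rows appear; 2 have NULL project.

SQL:
SELECT a.name, b.name AS project
FROM tasks a
LEFT JOIN projects b ON a.project_id = b.id

Result:
name     | project
---------+--------
Document | Gamma  
Design   | Aurora 
Refactor | Aurora 
Plan     | NULL   
Optimize | NULL   
Setup    | Gamma  


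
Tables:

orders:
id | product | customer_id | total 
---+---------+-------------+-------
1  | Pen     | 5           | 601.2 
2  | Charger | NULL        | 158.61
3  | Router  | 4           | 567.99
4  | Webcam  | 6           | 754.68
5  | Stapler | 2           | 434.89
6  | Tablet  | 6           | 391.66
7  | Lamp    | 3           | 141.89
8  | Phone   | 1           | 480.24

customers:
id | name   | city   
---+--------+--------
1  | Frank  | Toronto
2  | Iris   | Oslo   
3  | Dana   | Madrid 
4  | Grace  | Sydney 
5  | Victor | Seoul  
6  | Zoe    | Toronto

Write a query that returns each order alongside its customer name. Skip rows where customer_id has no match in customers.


INNER JOIN keeps only orders rows whose customer_id matches an id in customers. Walk through each order:
  - order 1 (Pen): customer_id=5 -> matches Victor
  - order 2 (Charger): customer_id=NULL, no match -> dropped
  - order 3 (Router): customer_id=4 -> matches Grace
  - order 4 (Webcam): customer_id=6 -> matches Zoe
  - order 5 (Stapler): customer_id=2 -> matches Iris
  - order 6 (Tablet): customer_id=6 -> matches Zoe
  - order 7 (Lamp): customer_id=3 -> matches Dana
  - order 8 (Phone): customer_id=1 -> matches Frank
So 1 of 8 rows is dropped.

SQL:
SELECT a.product, b.name AS customer
FROM orders a
INNER JOIN customers b ON a.customer_id = b.id

Result:
product | customer
--------+---------
Pen     | Victor  
Router  | Grace   
Webcam  | Zoe     
Stapler | Iris    
Tablet  | Zoe     
Lamp    | Dana    
Phone   | Frank   


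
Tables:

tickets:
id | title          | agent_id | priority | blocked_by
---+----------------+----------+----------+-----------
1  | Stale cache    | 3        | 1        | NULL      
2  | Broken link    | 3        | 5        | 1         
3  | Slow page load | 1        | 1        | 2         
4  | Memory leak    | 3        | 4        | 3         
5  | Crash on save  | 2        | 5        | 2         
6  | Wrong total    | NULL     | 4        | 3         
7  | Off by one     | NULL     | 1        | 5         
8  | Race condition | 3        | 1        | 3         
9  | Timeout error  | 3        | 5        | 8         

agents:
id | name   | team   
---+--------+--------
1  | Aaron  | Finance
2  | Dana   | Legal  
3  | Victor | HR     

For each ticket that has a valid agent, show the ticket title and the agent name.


INNER JOIN keeps only tickets rows whose agent_id matches an id in agents. Walk through each ticket:
  - ticket 1 (Stale cache): agent_id=3 -> matches Victor
  - ticket 2 (Broken link): agent_id=3 -> matches Victor
  - ticket 3 (Slow page load): agent_id=1 -> matches Aaron
  - ticket 4 (Memory leak): agent_id=3 -> matches Victor
  - ticket 5 (Crash on save): agent_id=2 -> matches Dana
  - ticket 6 (Wrong total): agent_id=NULL, no match -> dropped
  - ticket 7 (Off by one): agent_id=NULL, no match -> dropped
  - ticket 8 (Race condition): agent_id=3 -> matches Victor
  - ticket 9 (Timeout error): agent_id=3 -> matches Victor
So 2 of 9 rows are dropped.

SQL:
SELECT a.title, b.name AS agent
FROM tickets a
INNER JOIN agents b ON a.agent_id = b.id

Result:
title          | agent 
---------------+-------
Stale cache    | Victor
Broken link    | Victor
Slow page load | Aaron 
Memory leak    | Victor
Crash on save  | Dana  
Race condition | Victor
Timeout error  | Victor


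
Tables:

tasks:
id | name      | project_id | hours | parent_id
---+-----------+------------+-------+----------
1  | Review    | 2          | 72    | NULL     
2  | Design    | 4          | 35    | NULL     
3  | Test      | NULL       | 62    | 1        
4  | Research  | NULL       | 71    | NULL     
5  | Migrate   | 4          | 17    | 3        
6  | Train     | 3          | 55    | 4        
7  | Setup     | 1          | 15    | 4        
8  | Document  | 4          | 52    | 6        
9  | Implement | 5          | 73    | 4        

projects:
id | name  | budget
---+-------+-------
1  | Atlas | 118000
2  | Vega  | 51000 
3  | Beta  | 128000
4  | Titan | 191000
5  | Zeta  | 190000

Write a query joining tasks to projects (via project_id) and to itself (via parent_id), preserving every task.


Two LEFT JOINs from the same base table tasks: one to projects via project_id, one to tasks itself via parent_id. Both are LEFT so every task is preserved.
Match against projects:
  - task 1 (Review): project_id=2 -> matches Vega
  - task 2 (Design): project_id=4 -> matches Titan
  - task 3 (Test): project_id=NULL, no match -> kept with NULL
  - task 4 (Research): project_id=NULL, no match -> kept with NULL
  - task 5 (Migrate): project_id=4 -> matches Titan
  - task 6 (Train): project_id=3 -> matches Beta
  - task 7 (Setup): project_id=1 -> matches Atlas
  - task 8 (Document): project_id=4 -> matches Titan
  - task 9 (Implement): project_id=5 -> matches Zeta
Match against tasks (self):
  - task 1 (Review): parent_id=NULL -> NULL
  - task 2 (Design): parent_id=NULL -> NULL
  - task 3 (Test): parent_id=1 -> Review
  - task 4 (Research): parent_id=NULL -> NULL
  - task 5 (Migrate): parent_id=3 -> Test
  - task 6 (Train): parent_id=4 -> Research
  - task 7 (Setup): parent_id=4 -> Research
  - task 8 (Document): parent_id=6 -> Train
  - task 9 (Implement): parent_id=4 -> Research

SQL:
SELECT a.name, b.name AS project, c.name AS parent
FROM tasks a
LEFT JOIN projects b ON a.project_id = b.id
LEFT JOIN tasks c ON a.parent_id = c.id

Result:
name      | project | parent  
----------+---------+---------
Review    | Vega    | NULL    
Design    | Titan   | NULL    
Test      | NULL    | Review  
Research  | NULL    | NULL    
Migrate   | Titan   | Test    
Train     | Beta    | Research
Setup     | Atlas   | Research
Document  | Titan   | Train   
Implement | Zeta    | Research


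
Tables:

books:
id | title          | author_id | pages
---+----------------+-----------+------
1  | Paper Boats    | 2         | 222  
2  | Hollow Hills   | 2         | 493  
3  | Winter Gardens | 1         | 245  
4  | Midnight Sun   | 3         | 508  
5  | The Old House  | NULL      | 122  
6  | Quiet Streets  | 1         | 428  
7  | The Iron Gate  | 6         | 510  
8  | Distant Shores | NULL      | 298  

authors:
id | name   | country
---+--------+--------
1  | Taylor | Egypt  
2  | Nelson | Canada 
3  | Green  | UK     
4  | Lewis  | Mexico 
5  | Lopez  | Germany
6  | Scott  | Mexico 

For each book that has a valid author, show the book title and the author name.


INNER JOIN keeps only books rows whose author_id matches an id in authors. Walk through each book:
  - book 1 (Paper Boats): author_id=2 -> matches Nelson
  - book 2 (Hollow Hills): author_id=2 -> matches Nelson
  - book 3 (Winter Gardens): author_id=1 -> matches Taylor
  - book 4 (Midnight Sun): author_id=3 -> matches Green
  - book 5 (The Old House): author_id=NULL, no match -> dropped
  - book 6 (Quiet Streets): author_id=1 -> matches Taylor
  - book 7 (The Iron Gate): author_id=6 -> matches Scott
  - book 8 (Distant Shores): author_id=NULL, no match -> dropped
So 2 of 8 rows are dropped.

SQL:
SELECT a.title, b.name AS author
FROM books a
INNER JOIN authors b ON a.author_id = b.id

Result:
title          | author
---------------+-------
Paper Boats    | Nelson
Hollow Hills   | Nelson
Winter Gardens | Taylor
Midnight Sun   | Green 
Quiet Streets  | Taylor
The Iron Gate  | Scott 


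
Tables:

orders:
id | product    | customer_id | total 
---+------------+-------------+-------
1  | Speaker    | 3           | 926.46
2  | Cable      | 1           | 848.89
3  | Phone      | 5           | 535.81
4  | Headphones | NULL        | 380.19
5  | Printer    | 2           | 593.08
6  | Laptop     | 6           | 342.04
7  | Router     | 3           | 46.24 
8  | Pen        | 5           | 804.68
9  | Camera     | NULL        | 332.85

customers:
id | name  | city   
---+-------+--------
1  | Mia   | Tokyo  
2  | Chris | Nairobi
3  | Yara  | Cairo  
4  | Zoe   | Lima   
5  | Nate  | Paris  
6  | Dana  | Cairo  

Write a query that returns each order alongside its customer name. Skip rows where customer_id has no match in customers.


INNER JOIN keeps only orders rows whose customer_id matches an id in customers. Walk through each order:
  - order 1 (Speaker): customer_id=3 -> matches Yara
  - order 2 (Cable): customer_id=1 -> matches Mia
  - order 3 (Phone): customer_id=5 -> matches Nate
  - order 4 (Headphones): customer_id=NULL, no match -> dropped
  - order 5 (Printer): customer_id=2 -> matches Chris
  - order 6 (Laptop): customer_id=6 -> matches Dana
  - order 7 (Router): customer_id=3 -> matches Yara
  - order 8 (Pen): customer_id=5 -> matches Nate
  - order 9 (Camera): customer_id=NULL, no match -> dropped
So 2 of 9 rows are dropped.

SQL:
SELECT a.product, b.name AS customer
FROM orders a
INNER JOIN customers b ON a.customer_id = b.id

Result:
product | customer
--------+---------
Speaker | Yara    
Cable   | Mia     
Phone   | Nate    
Printer | Chris   
Laptop  | Dana    
Router  | Yara    
Pen     | Nate    


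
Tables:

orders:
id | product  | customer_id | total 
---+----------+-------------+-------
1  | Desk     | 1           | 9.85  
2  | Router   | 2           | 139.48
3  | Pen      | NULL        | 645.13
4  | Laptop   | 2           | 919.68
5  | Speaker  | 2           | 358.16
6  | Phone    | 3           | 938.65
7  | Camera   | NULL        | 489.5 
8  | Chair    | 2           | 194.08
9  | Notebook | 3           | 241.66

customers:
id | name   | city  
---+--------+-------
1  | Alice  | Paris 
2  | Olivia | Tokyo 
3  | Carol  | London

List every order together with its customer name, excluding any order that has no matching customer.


INNER JOIN keeps only orders rows whose customer_id matches an id in customers. Walk through each order:
  - order 1 (Desk): customer_id=1 -> matches Alice
  - order 2 (Router): customer_id=2 -> matches Olivia
  - order 3 (Pen): customer_id=NULL, no match -> dropped
  - order 4 (Laptop): customer_id=2 -> matches Olivia
  - order 5 (Speaker): customer_id=2 -> matches Olivia
  - order 6 (Phone): customer_id=3 -> matches Carol
  - order 7 (Camera): customer_id=NULL, no match -> dropped
  - order 8 (Chair): customer_id=2 -> matches Olivia
  - order 9 (Notebook): customer_id=3 -> matches Carol
So 2 of 9 rows are dropped.

SQL:
SELECT a.product, b.name AS customer
FROM orders a
INNER JOIN customers b ON a.customer_id = b.id

Result:
product  | customer
---------+---------
Desk     | Alice   
Router   | Olivia  
Laptop   | Olivia  
Speaker  | Olivia  
Phone    | Carol   
Chair    | Olivia  
Notebook | Carol   


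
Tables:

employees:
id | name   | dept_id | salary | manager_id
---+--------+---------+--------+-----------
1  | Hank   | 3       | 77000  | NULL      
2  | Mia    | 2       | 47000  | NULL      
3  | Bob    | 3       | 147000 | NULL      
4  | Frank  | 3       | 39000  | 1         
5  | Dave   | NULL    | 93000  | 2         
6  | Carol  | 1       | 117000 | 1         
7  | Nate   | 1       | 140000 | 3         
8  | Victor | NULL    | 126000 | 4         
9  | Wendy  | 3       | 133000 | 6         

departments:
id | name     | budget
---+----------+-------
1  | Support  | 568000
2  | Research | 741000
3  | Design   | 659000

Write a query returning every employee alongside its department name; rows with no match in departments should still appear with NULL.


LEFT JOIN keeps every row from employees (the left table); where dept_id has no match in departments, the department columns become NULL. Walk through each employee:
  - employee 1 (Hank): dept_id=3 -> matches Design
  - employee 2 (Mia): dept_id=2 -> matches Research
  - employee 3 (Bob): dept_id=3 -> matches Design
  - employee 4 (Frank): dept_id=3 -> matches Design
  - employee 5 (Dave): dept_id=NULL, no match -> kept with NULL
  - employee 6 (Carol): dept_id=1 -> matches Support
  - employee 7 (Nate): dept_id=1 -> matches Support
  - employee 8 (Victor): dept_id=NULL, no match -> kept with NULL
  - employee 9 (Wendy): dept_id=3 -> matches Design
All 9 rows appear; 2 have NULL department.

SQL:
SELECT a.name, b.name AS department
FROM employees a
LEFT JOIN departments b ON a.dept_id = b.id

Result:
name   | department
-------+-----------
Hank   | Design    
Mia    | Research  
Bob    | Design    
Frank  | Design    
Dave   | NULL      
Carol  | Support   
Nate   | Support   
Victor | NULL      
Wendy  | Design    


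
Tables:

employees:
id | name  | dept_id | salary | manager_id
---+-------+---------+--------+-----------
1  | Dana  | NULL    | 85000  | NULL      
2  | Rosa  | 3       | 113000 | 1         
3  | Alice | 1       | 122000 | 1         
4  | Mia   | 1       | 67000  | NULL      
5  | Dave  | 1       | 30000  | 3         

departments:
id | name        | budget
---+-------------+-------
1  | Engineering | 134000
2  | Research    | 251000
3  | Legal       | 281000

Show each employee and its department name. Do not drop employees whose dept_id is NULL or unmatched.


LEFT JOIN keeps every row from employees (the left table); where dept_id has no match in departments, the department columns become NULL. Walk through each employee:
  - employee 1 (Dana): dept_id=NULL, no match -> kept with NULL
  - employee 2 (Rosa): dept_id=3 -> matches Legal
  - employee 3 (Alice): dept_id=1 -> matches Engineering
  - employee 4 (Mia): dept_id=1 -> matches Engineering
  - employee 5 (Dave): dept_id=1 -> matches Engineering
All 5 rows appear; 1 has NULL department.

SQL:
SELECT a.name, b.name AS department
FROM employees a
LEFT JOIN departments b ON a.dept_id = b.id

Result:
name  | department 
------+------------
Dana  | NULL       
Rosa  | Legal      
Alice | Engineering
Mia   | Engineering
Dave  | Engineering


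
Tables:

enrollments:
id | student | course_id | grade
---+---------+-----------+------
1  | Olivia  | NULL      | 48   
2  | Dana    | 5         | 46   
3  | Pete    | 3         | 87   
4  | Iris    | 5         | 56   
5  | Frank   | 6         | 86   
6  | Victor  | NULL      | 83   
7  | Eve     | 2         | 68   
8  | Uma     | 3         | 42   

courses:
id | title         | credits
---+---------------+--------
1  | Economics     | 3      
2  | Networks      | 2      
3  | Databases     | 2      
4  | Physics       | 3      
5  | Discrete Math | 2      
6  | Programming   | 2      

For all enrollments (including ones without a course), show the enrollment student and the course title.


LEFT JOIN keeps every row from enrollments (the left table); where course_id has no match in courses, the course columns become NULL. Walk through each enrollment:
  - enrollment 1 (Olivia): course_id=NULL, no match -> kept with NULL
  - enrollment 2 (Dana): course_id=5 -> matches Discrete Math
  - enrollment 3 (Pete): course_id=3 -> matches Databases
  - enrollment 4 (Iris): course_id=5 -> matches Discrete Math
  - enrollment 5 (Frank): course_id=6 -> matches Programming
  - enrollment 6 (Victor): course_id=NULL, no match -> kept with NULL
  - enrollment 7 (Eve): course_id=2 -> matches Networks
  - enrollment 8 (Uma): course_id=3 -> matches Databases
All 8 rows appear; 2 have NULL course.

SQL:
SELECT a.student, b.title AS course
FROM enrollments a
LEFT JOIN courses b ON a.course_id = b.id

Result:
student | course       
--------+--------------
Olivia  | NULL         
Dana    | Discrete Math
Pete    | Databases    
Iris    | Discrete Math
Frank   | Programming  
Victor  | NULL         
Eve     | Networks     
Uma     | Databases    


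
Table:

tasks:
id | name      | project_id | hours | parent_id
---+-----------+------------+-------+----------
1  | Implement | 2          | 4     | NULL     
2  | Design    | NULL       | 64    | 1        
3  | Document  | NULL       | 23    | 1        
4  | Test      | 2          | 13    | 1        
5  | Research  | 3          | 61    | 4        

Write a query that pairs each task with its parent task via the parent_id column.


This is a self-join: tasks is joined to a second copy of itself, matching each row's parent_id to another row's id. Use LEFT JOIN so rows with parent_id=NULL are kept.
  - task 1 (Implement): parent_id=NULL -> NULL
  - task 2 (Design): parent_id=1 -> Implement
  - task 3 (Document): parent_id=1 -> Implement
  - task 4 (Test): parent_id=1 -> Implement
  - task 5 (Research): parent_id=4 -> Test

SQL:
SELECT a.name AS item, b.name AS parent
FROM tasks a
LEFT JOIN tasks b ON a.parent_id = b.id

Result:
item      | parent   
----------+----------
Implement | NULL     
Design    | Implement
Document  | Implement
Test      | Implement
Research  | Test     


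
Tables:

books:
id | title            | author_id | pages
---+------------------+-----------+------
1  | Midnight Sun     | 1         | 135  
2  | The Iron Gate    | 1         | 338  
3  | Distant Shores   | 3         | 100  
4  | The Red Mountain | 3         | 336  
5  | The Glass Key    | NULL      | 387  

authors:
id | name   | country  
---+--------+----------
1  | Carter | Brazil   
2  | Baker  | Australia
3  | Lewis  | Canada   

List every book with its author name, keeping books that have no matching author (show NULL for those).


LEFT JOIN keeps every row from books (the left table); where author_id has no match in authors, the author columns become NULL. Walk through each book:
  - book 1 (Midnight Sun): author_id=1 -> matches Carter
  - book 2 (The Iron Gate): author_id=1 -> matches Carter
  - book 3 (Distant Shores): author_id=3 -> matches Lewis
  - book 4 (The Red Mountain): author_id=3 -> matches Lewis
  - book 5 (The Glass Key): author_id=NULL, no match -> kept with NULL
All 5 rows appear; 1 has NULL author.

SQL:
SELECT a.title, b.name AS author
FROM books a
LEFT JOIN authors b ON a.author_id = b.id

Result:
title            | author
-----------------+-------
Midnight Sun     | Carter
The Iron Gate    | Carter
Distant Shores   | Lewis 
The Red Mountain | Lewis 
The Glass Key    | NULL  


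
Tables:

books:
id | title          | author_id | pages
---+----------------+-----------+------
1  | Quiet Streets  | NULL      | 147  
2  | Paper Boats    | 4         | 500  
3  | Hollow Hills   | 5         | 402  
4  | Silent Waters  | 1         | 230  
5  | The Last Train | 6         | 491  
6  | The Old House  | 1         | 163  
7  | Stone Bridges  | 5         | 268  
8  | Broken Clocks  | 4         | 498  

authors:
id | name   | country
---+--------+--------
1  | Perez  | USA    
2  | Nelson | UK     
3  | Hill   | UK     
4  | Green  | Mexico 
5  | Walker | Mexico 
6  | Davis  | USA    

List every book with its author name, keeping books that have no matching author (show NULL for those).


LEFT JOIN keeps every row from books (the left table); where author_id has no match in authors, the author columns become NULL. Walk through each book:
  - book 1 (Quiet Streets): author_id=NULL, no match -> kept with NULL
  - book 2 (Paper Boats): author_id=4 -> matches Green
  - book 3 (Hollow Hills): author_id=5 -> matches Walker
  - book 4 (Silent Waters): author_id=1 -> matches Perez
  - book 5 (The Last Train): author_id=6 -> matches Davis
  - book 6 (The Old House): author_id=1 -> matches Perez
  - book 7 (Stone Bridges): author_id=5 -> matches Walker
  - book 8 (Broken Clocks): author_id=4 -> matches Green
All 8 rows appear; 1 has NULL author.

SQL:
SELECT a.title, b.name AS author
FROM books a
LEFT JOIN authors b ON a.author_id = b.id

Result:
title          | author
---------------+-------
Quiet Streets  | NULL  
Paper Boats    | Green 
Hollow Hills   | Walker
Silent Waters  | Perez 
The Last Train | Davis 
The Old House  | Perez 
Stone Bridges  | Walker
Broken Clocks  | Green 


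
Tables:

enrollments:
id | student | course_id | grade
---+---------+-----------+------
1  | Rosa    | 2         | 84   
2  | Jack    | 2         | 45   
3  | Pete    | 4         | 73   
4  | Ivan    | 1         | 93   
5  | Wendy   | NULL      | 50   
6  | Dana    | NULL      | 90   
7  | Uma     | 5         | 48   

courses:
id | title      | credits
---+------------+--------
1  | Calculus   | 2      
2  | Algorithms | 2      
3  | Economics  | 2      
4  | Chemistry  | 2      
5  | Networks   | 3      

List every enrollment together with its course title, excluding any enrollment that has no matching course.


INNER JOIN keeps only enrollments rows whose course_id matches an id in courses. Walk through each enrollment:
  - enrollment 1 (Rosa): course_id=2 -> matches Algorithms
  - enrollment 2 (Jack): course_id=2 -> matches Algorithms
  - enrollment 3 (Pete): course_id=4 -> matches Chemistry
  - enrollment 4 (Ivan): course_id=1 -> matches Calculus
  - enrollment 5 (Wendy): course_id=NULL, no match -> dropped
  - enrollment 6 (Dana): course_id=NULL, no match -> dropped
  - enrollment 7 (Uma): course_id=5 -> matches Networks
So 2 of 7 rows are dropped.

SQL:
SELECT a.student, b.title AS course
FROM enrollments a
INNER JOIN courses b ON a.course_id = b.id

Result:
student | course    
--------+-----------
Rosa    | Algorithms
Jack    | Algorithms
Pete    | Chemistry 
Ivan    | Calculus  
Uma     | Networks  


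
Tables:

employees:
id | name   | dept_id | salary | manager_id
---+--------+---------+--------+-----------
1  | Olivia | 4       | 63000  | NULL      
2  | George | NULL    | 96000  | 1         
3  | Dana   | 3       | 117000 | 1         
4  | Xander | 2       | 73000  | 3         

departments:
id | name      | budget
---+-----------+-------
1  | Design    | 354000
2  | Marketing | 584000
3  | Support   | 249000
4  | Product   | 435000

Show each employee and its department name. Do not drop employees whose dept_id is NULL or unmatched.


LEFT JOIN keeps every row from employees (the left table); where dept_id has no match in departments, the department columns become NULL. Walk through each employee:
  - employee 1 (Olivia): dept_id=4 -> matches Product
  - employee 2 (George): dept_id=NULL, no match -> kept with NULL
  - employee 3 (Dana): dept_id=3 -> matches Support
  - employee 4 (Xander): dept_id=2 -> matches Marketing
All 4 rows appear; 1 has NULL department.

SQL:
SELECT a.name, b.name AS department
FROM employees a
LEFT JOIN departments b ON a.dept_id = b.id

Result:
name   | department
-------+-----------
Olivia | Product   
George | NULL      
Dana   | Support   
Xander | Marketing 


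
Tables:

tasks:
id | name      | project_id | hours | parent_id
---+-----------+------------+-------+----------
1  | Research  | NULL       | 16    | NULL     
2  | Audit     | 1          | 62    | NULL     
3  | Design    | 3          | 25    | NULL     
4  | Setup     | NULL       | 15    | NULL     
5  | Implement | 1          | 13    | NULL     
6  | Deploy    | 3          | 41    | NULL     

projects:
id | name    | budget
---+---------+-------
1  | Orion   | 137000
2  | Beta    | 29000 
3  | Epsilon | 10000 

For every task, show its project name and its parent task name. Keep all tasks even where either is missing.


Two LEFT JOINs from the same base table tasks: one to projects via project_id, one to tasks itself via parent_id. Both are LEFT so every task is preserved.
Match against projects:
  - task 1 (Research): project_id=NULL, no match -> kept with NULL
  - task 2 (Audit): project_id=1 -> matches Orion
  - task 3 (Design): project_id=3 -> matches Epsilon
  - task 4 (Setup): project_id=NULL, no match -> kept with NULL
  - task 5 (Implement): project_id=1 -> matches Orion
  - task 6 (Deploy): project_id=3 -> matches Epsilon
Match against tasks (self):
  - task 1 (Research): parent_id=NULL -> NULL
  - task 2 (Audit): parent_id=NULL -> NULL
  - task 3 (Design): parent_id=NULL -> NULL
  - task 4 (Setup): parent_id=NULL -> NULL
  - task 5 (Implement): parent_id=NULL -> NULL
  - task 6 (Deploy): parent_id=NULL -> NULL

SQL:
SELECT a.name, b.name AS project, c.name AS parent
FROM tasks a
LEFT JOIN projects b ON a.project_id = b.id
LEFT JOIN tasks c ON a.parent_id = c.id

Result:
name      | project | parent
----------+---------+-------
Research  | NULL    | NULL  
Audit     | Orion   | NULL  
Design    | Epsilon | NULL  
Setup     | NULL    | NULL  
Implement | Orion   | NULL  
Deploy    | Epsilon | NULL  


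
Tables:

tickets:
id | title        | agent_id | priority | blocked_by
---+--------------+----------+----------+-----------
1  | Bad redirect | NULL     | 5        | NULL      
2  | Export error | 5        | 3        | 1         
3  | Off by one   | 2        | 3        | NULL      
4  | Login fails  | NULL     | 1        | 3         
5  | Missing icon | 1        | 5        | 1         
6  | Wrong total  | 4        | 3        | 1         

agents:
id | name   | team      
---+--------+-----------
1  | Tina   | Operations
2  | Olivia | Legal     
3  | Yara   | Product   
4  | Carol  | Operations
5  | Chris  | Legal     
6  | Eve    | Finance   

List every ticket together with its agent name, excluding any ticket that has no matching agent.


INNER JOIN keeps only tickets rows whose agent_id matches an id in agents. Walk through each ticket:
  - ticket 1 (Bad redirect): agent_id=NULL, no match -> dropped
  - ticket 2 (Export error): agent_id=5 -> matches Chris
  - ticket 3 (Off by one): agent_id=2 -> matches Olivia
  - ticket 4 (Login fails): agent_id=NULL, no match -> dropped
  - ticket 5 (Missing icon): agent_id=1 -> matches Tina
  - ticket 6 (Wrong total): agent_id=4 -> matches Carol
So 2 of 6 rows are dropped.

SQL:
SELECT a.title, b.name AS agent
FROM tickets a
INNER JOIN agents b ON a.agent_id = b.id

Result:
title        | agent 
-------------+-------
Export error | Chris 
Off by one   | Olivia
Missing icon | Tina  
Wrong total  | Carol 


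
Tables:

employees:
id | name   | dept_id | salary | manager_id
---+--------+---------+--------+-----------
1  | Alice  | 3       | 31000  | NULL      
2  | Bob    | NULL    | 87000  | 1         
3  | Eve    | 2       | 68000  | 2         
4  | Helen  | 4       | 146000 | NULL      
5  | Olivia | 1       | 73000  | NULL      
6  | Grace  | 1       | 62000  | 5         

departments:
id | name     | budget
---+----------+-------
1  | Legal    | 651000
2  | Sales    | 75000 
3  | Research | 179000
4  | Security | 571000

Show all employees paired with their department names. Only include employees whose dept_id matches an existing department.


INNER JOIN keeps only employees rows whose dept_id matches an id in departments. Walk through each employee:
  - employee 1 (Alice): dept_id=3 -> matches Research
  - employee 2 (Bob): dept_id=NULL, no match -> dropped
  - employee 3 (Eve): dept_id=2 -> matches Sales
  - employee 4 (Helen): dept_id=4 -> matches Security
  - employee 5 (Olivia): dept_id=1 -> matches Legal
  - employee 6 (Grace): dept_id=1 -> matches Legal
So 1 of 6 rows is dropped.

SQL:
SELECT a.name, b.name AS department
FROM employees a
INNER JOIN departments b ON a.dept_id = b.id

Result:
name   | department
-------+-----------
Alice  | Research  
Eve    | Sales     
Helen  | Security  
Olivia | Legal     
Grace  | Legal     


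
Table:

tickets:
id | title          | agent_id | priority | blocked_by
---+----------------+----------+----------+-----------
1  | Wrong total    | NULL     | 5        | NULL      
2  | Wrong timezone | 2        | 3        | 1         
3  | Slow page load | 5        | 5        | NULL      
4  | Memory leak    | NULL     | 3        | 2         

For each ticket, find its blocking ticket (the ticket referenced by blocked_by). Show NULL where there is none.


This is a self-join: tickets is joined to a second copy of itself, matching each row's blocked_by to another row's id. Use LEFT JOIN so rows with blocked_by=NULL are kept.
  - ticket 1 (Wrong total): blocked_by=NULL -> NULL
  - ticket 2 (Wrong timezone): blocked_by=1 -> Wrong total
  - ticket 3 (Slow page load): blocked_by=NULL -> NULL
  - ticket 4 (Memory leak): blocked_by=2 -> Wrong timezone

SQL:
SELECT a.title AS item, b.title AS blocked_by
FROM tickets a
LEFT JOIN tickets b ON a.blocked_by = b.id

Result:
item           | blocked_by    
---------------+---------------
Wrong total    | NULL          
Wrong timezone | Wrong total   
Slow page load | NULL          
Memory leak    | Wrong timezone


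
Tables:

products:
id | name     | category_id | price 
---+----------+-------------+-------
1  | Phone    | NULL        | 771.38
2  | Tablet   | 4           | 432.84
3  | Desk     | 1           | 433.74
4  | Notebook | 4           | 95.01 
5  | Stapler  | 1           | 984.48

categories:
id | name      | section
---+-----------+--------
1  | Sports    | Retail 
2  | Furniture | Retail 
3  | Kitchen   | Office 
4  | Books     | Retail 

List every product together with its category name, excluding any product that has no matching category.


INNER JOIN keeps only products rows whose category_id matches an id in categories. Walk through each product:
  - product 1 (Phone): category_id=NULL, no match -> dropped
  - product 2 (Tablet): category_id=4 -> matches Books
  - product 3 (Desk): category_id=1 -> matches Sports
  - product 4 (Notebook): category_id=4 -> matches Books
  - product 5 (Stapler): category_id=1 -> matches Sports
So 1 of 5 rows is dropped.

SQL:
SELECT a.name, b.name AS category
FROM products a
INNER JOIN categories b ON a.category_id = b.id

Result:
name     | category
---------+---------
Tablet   | Books   
Desk     | Sports  
Notebook | Books   
Stapler  | Sports  
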